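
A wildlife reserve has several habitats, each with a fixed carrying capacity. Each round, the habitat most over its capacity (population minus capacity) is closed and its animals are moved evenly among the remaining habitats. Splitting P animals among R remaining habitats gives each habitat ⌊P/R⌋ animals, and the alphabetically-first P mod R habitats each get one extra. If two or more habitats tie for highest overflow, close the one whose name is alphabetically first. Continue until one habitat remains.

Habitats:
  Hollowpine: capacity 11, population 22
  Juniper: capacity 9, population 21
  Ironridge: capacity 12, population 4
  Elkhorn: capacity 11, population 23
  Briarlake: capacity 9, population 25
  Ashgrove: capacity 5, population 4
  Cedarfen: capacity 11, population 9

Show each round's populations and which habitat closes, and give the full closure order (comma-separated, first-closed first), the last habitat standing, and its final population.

Round 1: Ashgrove=4 Briarlake=25 Cedarfen=9 Elkhorn=23 Hollowpine=22 Ironridge=4 Juniper=21 → close Briarlake (overflow 16)
  25÷6 = 4 each, +1 to first 1
Round 2: Ashgrove=9 Cedarfen=13 Elkhorn=27 Hollowpine=26 Ironridge=8 Juniper=25 → close Elkhorn (overflow 16)
  27÷5 = 5 each, +1 to first 2
Round 3: Ashgrove=15 Cedarfen=19 Hollowpine=31 Ironridge=13 Juniper=30 → close Juniper (overflow 21)
  30÷4 = 7 each, +1 to first 2
Round 4: Ashgrove=23 Cedarfen=27 Hollowpine=38 Ironridge=20 → close Hollowpine (overflow 27)
  38÷3 = 12 each, +1 to first 2
Round 5: Ashgrove=36 Cedarfen=40 Ironridge=32 → close Ashgrove (overflow 31)
  36÷2 = 18 each, +1 to first 0
Round 6: Cedarfen=58 Ironridge=50 → close Cedarfen (overflow 47)
  58÷1 = 58 each, +1 to first 0

Closure order: Briarlake, Elkhorn, Juniper, Hollowpine, Ashgrove, Cedarfen
Last habitat: Ironridge with 108 animals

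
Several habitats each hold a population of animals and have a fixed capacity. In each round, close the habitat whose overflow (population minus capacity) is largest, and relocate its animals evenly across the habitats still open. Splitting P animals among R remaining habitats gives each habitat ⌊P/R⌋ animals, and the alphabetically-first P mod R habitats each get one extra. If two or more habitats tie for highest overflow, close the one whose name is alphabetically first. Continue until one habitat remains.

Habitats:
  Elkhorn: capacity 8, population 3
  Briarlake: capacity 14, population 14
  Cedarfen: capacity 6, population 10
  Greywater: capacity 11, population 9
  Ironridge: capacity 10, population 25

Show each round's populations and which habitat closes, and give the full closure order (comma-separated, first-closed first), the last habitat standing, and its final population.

Round 1: Briarlake=14 Cedarfen=10 Elkhorn=3 Greywater=9 Ironridge=25 → close Ironridge (overflow 15)
  25÷4 = 6 each, +1 to first 1
Round 2: Briarlake=21 Cedarfen=16 Elkhorn=9 Greywater=15 → close Cedarfen (overflow 10)
  16÷3 = 5 each, +1 to first 1
Round 3: Briarlake=27 Elkhorn=14 Greywater=20 → close Briarlake (overflow 13)
  27÷2 = 13 each, +1 to first 1
Round 4: Elkhorn=28 Greywater=33 → close Greywater (overflow 22)
  33÷1 = 33 each, +1 to first 0

Closure order: Ironridge, Cedarfen, Briarlake, Greywater
Last habitat: Elkhorn with 61 animals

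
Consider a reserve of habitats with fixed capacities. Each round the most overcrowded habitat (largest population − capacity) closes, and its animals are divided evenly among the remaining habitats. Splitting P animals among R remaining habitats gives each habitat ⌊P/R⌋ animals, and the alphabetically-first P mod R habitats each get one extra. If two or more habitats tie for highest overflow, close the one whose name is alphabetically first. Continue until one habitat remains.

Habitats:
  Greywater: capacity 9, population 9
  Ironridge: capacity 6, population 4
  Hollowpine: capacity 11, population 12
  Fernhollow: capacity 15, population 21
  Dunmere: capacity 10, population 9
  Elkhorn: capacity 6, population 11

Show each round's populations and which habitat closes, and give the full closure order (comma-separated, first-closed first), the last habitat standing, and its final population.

Round 1: Dunmere=9 Elkhorn=11 Fernhollow=21 Greywater=9 Hollowpine=12 Ironridge=4 → close Fernhollow (overflow 6)
  21÷5 = 4 each, +1 to first 1
Round 2: Dunmere=14 Elkhorn=15 Greywater=13 Hollowpine=16 Ironridge=8 → close Elkhorn (overflow 9)
  15÷4 = 3 each, +1 to first 3
Round 3: Dunmere=18 Greywater=17 Hollowpine=20 Ironridge=11 → close Hollowpine (overflow 9)
  20÷3 = 6 each, +1 to first 2
Round 4: Dunmere=25 Greywater=24 Ironridge=17 → close Dunmere (overflow 15)
  25÷2 = 12 each, +1 to first 1
Round 5: Greywater=37 Ironridge=29 → close Greywater (overflow 28)
  37÷1 = 37 each, +1 to first 0

Closure order: Fernhollow, Elkhorn, Hollowpine, Dunmere, Greywater
Last habitat: Ironridge with 66 animals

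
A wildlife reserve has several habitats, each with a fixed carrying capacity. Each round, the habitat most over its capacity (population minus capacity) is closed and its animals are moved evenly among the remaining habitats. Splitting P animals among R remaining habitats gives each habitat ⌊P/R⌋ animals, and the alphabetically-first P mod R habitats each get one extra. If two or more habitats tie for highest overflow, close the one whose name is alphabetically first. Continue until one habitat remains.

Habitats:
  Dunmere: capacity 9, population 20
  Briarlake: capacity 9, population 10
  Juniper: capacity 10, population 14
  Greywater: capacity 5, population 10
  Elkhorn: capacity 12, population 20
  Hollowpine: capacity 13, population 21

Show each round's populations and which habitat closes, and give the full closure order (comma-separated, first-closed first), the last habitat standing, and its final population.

Round 1: Briarlake=10 Dunmere=20 Elkhorn=20 Greywater=10 Hollowpine=21 Juniper=14 → close Dunmere (overflow 11)
  20÷5 = 4 each, +1 to first 0
Round 2: Briarlake=14 Elkhorn=24 Greywater=14 Hollowpine=25 Juniper=18 → close Elkhorn (overflow 12)
  24÷4 = 6 each, +1 to first 0
Round 3: Briarlake=20 Greywater=20 Hollowpine=31 Juniper=24 → close Hollowpine (overflow 18)
  31÷3 = 10 each, +1 to first 1
Round 4: Briarlake=31 Greywater=30 Juniper=34 → close Greywater (overflow 25)
  30÷2 = 15 each, +1 to first 0
Round 5: Briarlake=46 Juniper=49 → close Juniper (overflow 39)
  49÷1 = 49 each, +1 to first 0

Closure order: Dunmere, Elkhorn, Hollowpine, Greywater, Juniper
Last habitat: Briarlake with 95 animals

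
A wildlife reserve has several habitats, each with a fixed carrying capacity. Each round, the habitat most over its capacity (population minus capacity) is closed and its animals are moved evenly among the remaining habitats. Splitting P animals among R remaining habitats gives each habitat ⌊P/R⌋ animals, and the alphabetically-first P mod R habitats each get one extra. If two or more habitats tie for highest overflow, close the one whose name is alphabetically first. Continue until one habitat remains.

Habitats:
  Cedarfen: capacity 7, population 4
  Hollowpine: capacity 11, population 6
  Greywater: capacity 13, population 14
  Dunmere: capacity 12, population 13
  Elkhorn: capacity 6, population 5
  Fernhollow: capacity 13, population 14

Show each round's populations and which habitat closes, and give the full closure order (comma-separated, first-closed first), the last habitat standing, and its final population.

Closure order: Dunmere, Fernhollow, Greywater, Elkhorn, Cedarfen
Last habitat: Hollowpine with 56 animals

Round 1: Cedarfen=4 Dunmere=13 Elkhorn=5 Fernhollow=14 Greywater=14 Hollowpine=6 → close Dunmere (overflow 1)
  13÷5 = 2 each, +1 to first 3
Round 2: Cedarfen=7 Elkhorn=8 Fernhollow=17 Greywater=16 Hollowpine=8 → close Fernhollow (overflow 4)
  17÷4 = 4 each, +1 to first 1
Round 3: Cedarfen=12 Elkhorn=12 Greywater=20 Hollowpine=12 → close Greywater (overflow 7)
  20÷3 = 6 each, +1 to first 2
Round 4: Cedarfen=19 Elkhorn=19 Hollowpine=18 → close Elkhorn (overflow 13)
  19÷2 = 9 each, +1 to first 1
Round 5: Cedarfen=29 Hollowpine=27 → close Cedarfen (overflow 22)
  29÷1 = 29 each, +1 to first 0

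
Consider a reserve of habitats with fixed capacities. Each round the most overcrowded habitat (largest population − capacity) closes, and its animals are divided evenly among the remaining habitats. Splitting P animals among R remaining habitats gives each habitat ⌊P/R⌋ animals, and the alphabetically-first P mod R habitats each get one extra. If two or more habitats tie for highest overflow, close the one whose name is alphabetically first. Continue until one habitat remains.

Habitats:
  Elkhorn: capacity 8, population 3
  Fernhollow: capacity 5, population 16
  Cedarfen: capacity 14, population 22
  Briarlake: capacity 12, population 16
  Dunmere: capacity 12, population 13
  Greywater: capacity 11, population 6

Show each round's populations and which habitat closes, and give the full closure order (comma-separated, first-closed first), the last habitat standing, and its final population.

Closure order: Fernhollow, Cedarfen, Briarlake, Dunmere, Elkhorn
Last habitat: Greywater with 76 animals

Round 1: Briarlake=16 Cedarfen=22 Dunmere=13 Elkhorn=3 Fernhollow=16 Greywater=6 → close Fernhollow (overflow 11)
  16÷5 = 3 each, +1 to first 1
Round 2: Briarlake=20 Cedarfen=25 Dunmere=16 Elkhorn=6 Greywater=9 → close Cedarfen (overflow 11)
  25÷4 = 6 each, +1 to first 1
Round 3: Briarlake=27 Dunmere=22 Elkhorn=12 Greywater=15 → close Briarlake (overflow 15)
  27÷3 = 9 each, +1 to first 0
Round 4: Dunmere=31 Elkhorn=21 Greywater=24 → close Dunmere (overflow 19)
  31÷2 = 15 each, +1 to first 1
Round 5: Elkhorn=37 Greywater=39 → close Elkhorn (overflow 29)
  37÷1 = 37 each, +1 to first 0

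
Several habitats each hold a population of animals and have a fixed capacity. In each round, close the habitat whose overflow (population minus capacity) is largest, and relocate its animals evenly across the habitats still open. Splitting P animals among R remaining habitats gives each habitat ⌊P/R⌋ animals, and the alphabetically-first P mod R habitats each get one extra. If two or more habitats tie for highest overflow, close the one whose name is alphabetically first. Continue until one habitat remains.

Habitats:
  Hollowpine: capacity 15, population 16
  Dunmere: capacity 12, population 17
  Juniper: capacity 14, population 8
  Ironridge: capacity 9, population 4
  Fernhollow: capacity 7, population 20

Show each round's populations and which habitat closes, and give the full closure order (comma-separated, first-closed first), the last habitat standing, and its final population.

Round 1: Dunmere=17 Fernhollow=20 Hollowpine=16 Ironridge=4 Juniper=8 → close Fernhollow (overflow 13)
  20÷4 = 5 each, +1 to first 0
Round 2: Dunmere=22 Hollowpine=21 Ironridge=9 Juniper=13 → close Dunmere (overflow 10)
  22÷3 = 7 each, +1 to first 1
Round 3: Hollowpine=29 Ironridge=16 Juniper=20 → close Hollowpine (overflow 14)
  29÷2 = 14 each, +1 to first 1
Round 4: Ironridge=31 Juniper=34 → close Ironridge (overflow 22)
  31÷1 = 31 each, +1 to first 0

Closure order: Fernhollow, Dunmere, Hollowpine, Ironridge
Last habitat: Juniper with 65 animals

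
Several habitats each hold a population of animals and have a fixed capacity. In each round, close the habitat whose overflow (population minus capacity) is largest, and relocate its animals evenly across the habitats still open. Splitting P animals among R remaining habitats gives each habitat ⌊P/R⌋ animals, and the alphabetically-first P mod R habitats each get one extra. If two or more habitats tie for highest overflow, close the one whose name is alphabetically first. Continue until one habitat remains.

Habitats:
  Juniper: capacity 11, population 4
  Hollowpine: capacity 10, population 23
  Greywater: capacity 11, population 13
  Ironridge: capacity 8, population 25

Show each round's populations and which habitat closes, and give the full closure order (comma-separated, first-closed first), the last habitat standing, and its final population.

Round 1: Greywater=13 Hollowpine=23 Ironridge=25 Juniper=4 → close Ironridge (overflow 17)
  25÷3 = 8 each, +1 to first 1
Round 2: Greywater=22 Hollowpine=31 Juniper=12 → close Hollowpine (overflow 21)
  31÷2 = 15 each, +1 to first 1
Round 3: Greywater=38 Juniper=27 → close Greywater (overflow 27)
  38÷1 = 38 each, +1 to first 0

Closure order: Ironridge, Hollowpine, Greywater
Last habitat: Juniper with 65 animals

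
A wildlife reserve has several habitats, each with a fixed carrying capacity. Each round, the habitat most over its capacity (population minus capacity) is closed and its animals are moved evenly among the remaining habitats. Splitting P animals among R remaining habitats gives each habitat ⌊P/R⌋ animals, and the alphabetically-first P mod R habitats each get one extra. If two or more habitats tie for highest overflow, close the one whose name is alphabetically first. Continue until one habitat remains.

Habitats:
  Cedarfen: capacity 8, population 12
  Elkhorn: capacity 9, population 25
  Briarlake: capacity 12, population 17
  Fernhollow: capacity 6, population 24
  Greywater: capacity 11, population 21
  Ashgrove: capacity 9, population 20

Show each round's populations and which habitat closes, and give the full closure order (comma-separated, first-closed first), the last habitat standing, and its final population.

Round 1: Ashgrove=20 Briarlake=17 Cedarfen=12 Elkhorn=25 Fernhollow=24 Greywater=21 → close Fernhollow (overflow 18)
  24÷5 = 4 each, +1 to first 4
Round 2: Ashgrove=25 Briarlake=22 Cedarfen=17 Elkhorn=30 Greywater=25 → close Elkhorn (overflow 21)
  30÷4 = 7 each, +1 to first 2
Round 3: Ashgrove=33 Briarlake=30 Cedarfen=24 Greywater=32 → close Ashgrove (overflow 24)
  33÷3 = 11 each, +1 to first 0
Round 4: Briarlake=41 Cedarfen=35 Greywater=43 → close Greywater (overflow 32)
  43÷2 = 21 each, +1 to first 1
Round 5: Briarlake=63 Cedarfen=56 → close Briarlake (overflow 51)
  63÷1 = 63 each, +1 to first 0

Closure order: Fernhollow, Elkhorn, Ashgrove, Greywater, Briarlake
Last habitat: Cedarfen with 119 animals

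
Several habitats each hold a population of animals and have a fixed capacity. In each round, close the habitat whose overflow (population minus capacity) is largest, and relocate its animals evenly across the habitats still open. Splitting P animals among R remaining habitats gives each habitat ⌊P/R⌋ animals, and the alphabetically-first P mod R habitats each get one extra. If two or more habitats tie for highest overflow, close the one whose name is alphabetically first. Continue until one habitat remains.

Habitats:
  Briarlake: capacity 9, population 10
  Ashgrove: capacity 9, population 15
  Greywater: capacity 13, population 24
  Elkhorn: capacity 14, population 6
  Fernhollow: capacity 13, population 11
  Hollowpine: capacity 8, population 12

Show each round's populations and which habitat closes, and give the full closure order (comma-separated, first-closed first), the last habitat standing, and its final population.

Round 1: Ashgrove=15 Briarlake=10 Elkhorn=6 Fernhollow=11 Greywater=24 Hollowpine=12 → close Greywater (overflow 11)
  24÷5 = 4 each, +1 to first 4
Round 2: Ashgrove=20 Briarlake=15 Elkhorn=11 Fernhollow=16 Hollowpine=16 → close Ashgrove (overflow 11)
  20÷4 = 5 each, +1 to first 0
Round 3: Briarlake=20 Elkhorn=16 Fernhollow=21 Hollowpine=21 → close Hollowpine (overflow 13)
  21÷3 = 7 each, +1 to first 0
Round 4: Briarlake=27 Elkhorn=23 Fernhollow=28 → close Briarlake (overflow 18)
  27÷2 = 13 each, +1 to first 1
Round 5: Elkhorn=37 Fernhollow=41 → close Fernhollow (overflow 28)
  41÷1 = 41 each, +1 to first 0

Closure order: Greywater, Ashgrove, Hollowpine, Briarlake, Fernhollow
Last habitat: Elkhorn with 78 animals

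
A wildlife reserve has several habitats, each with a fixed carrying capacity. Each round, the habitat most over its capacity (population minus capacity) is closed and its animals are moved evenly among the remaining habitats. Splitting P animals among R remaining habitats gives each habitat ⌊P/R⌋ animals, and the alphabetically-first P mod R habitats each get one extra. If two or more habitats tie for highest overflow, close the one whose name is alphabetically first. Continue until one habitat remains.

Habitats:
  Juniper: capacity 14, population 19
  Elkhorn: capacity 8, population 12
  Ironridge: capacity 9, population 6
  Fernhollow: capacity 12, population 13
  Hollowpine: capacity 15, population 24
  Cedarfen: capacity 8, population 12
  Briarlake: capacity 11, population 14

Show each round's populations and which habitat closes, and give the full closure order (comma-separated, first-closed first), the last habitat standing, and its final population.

Closure order: Hollowpine, Juniper, Cedarfen, Briarlake, Elkhorn, Fernhollow
Last habitat: Ironridge with 100 animals

Round 1: Briarlake=14 Cedarfen=12 Elkhorn=12 Fernhollow=13 Hollowpine=24 Ironridge=6 Juniper=19 → close Hollowpine (overflow 9)
  24÷6 = 4 each, +1 to first 0
Round 2: Briarlake=18 Cedarfen=16 Elkhorn=16 Fernhollow=17 Ironridge=10 Juniper=23 → close Juniper (overflow 9)
  23÷5 = 4 each, +1 to first 3
Round 3: Briarlake=23 Cedarfen=21 Elkhorn=21 Fernhollow=21 Ironridge=14 → close Cedarfen (overflow 13)
  21÷4 = 5 each, +1 to first 1
Round 4: Briarlake=29 Elkhorn=26 Fernhollow=26 Ironridge=19 → close Briarlake (overflow 18)
  29÷3 = 9 each, +1 to first 2
Round 5: Elkhorn=36 Fernhollow=36 Ironridge=28 → close Elkhorn (overflow 28)
  36÷2 = 18 each, +1 to first 0
Round 6: Fernhollow=54 Ironridge=46 → close Fernhollow (overflow 42)
  54÷1 = 54 each, +1 to first 0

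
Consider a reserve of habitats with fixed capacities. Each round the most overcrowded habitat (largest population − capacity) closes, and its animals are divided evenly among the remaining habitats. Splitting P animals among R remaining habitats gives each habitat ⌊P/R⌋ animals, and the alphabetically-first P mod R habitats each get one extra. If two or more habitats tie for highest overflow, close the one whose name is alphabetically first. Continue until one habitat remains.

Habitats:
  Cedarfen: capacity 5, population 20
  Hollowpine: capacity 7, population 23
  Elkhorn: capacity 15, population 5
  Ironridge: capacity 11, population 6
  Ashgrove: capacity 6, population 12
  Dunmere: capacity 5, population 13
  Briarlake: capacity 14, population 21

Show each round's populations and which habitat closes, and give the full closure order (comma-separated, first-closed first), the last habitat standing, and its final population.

Round 1: Ashgrove=12 Briarlake=21 Cedarfen=20 Dunmere=13 Elkhorn=5 Hollowpine=23 Ironridge=6 → close Hollowpine (overflow 16)
  23÷6 = 3 each, +1 to first 5
Round 2: Ashgrove=16 Briarlake=25 Cedarfen=24 Dunmere=17 Elkhorn=9 Ironridge=9 → close Cedarfen (overflow 19)
  24÷5 = 4 each, +1 to first 4
Round 3: Ashgrove=21 Briarlake=30 Dunmere=22 Elkhorn=14 Ironridge=13 → close Dunmere (overflow 17)
  22÷4 = 5 each, +1 to first 2
Round 4: Ashgrove=27 Briarlake=36 Elkhorn=19 Ironridge=18 → close Briarlake (overflow 22)
  36÷3 = 12 each, +1 to first 0
Round 5: Ashgrove=39 Elkhorn=31 Ironridge=30 → close Ashgrove (overflow 33)
  39÷2 = 19 each, +1 to first 1
Round 6: Elkhorn=51 Ironridge=49 → close Ironridge (overflow 38)
  49÷1 = 49 each, +1 to first 0

Closure order: Hollowpine, Cedarfen, Dunmere, Briarlake, Ashgrove, Ironridge
Last habitat: Elkhorn with 100 animals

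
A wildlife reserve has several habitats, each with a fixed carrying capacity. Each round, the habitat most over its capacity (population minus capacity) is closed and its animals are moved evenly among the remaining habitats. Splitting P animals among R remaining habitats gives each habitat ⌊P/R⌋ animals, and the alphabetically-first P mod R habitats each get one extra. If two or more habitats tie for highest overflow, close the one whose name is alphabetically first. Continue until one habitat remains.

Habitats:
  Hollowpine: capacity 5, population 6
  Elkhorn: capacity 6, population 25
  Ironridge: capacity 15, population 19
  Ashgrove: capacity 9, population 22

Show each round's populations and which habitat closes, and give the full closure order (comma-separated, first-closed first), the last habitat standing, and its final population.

Closure order: Elkhorn, Ashgrove, Ironridge
Last habitat: Hollowpine with 72 animals

Round 1: Ashgrove=22 Elkhorn=25 Hollowpine=6 Ironridge=19 → close Elkhorn (overflow 19)
  25÷3 = 8 each, +1 to first 1
Round 2: Ashgrove=31 Hollowpine=14 Ironridge=27 → close Ashgrove (overflow 22)
  31÷2 = 15 each, +1 to first 1
Round 3: Hollowpine=30 Ironridge=42 → close Ironridge (overflow 27)
  42÷1 = 42 each, +1 to first 0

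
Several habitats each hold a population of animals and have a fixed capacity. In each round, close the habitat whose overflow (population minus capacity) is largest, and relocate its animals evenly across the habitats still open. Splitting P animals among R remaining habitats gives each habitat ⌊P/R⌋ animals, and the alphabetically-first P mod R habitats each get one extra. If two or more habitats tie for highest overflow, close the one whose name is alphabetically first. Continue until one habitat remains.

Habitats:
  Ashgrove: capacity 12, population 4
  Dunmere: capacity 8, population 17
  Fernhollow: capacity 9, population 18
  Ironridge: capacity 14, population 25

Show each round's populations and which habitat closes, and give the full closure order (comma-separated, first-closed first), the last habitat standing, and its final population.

Closure order: Ironridge, Dunmere, Fernhollow
Last habitat: Ashgrove with 64 animals

Round 1: Ashgrove=4 Dunmere=17 Fernhollow=18 Ironridge=25 → close Ironridge (overflow 11)
  25÷3 = 8 each, +1 to first 1
Round 2: Ashgrove=13 Dunmere=25 Fernhollow=26 → close Dunmere (overflow 17)
  25÷2 = 12 each, +1 to first 1
Round 3: Ashgrove=26 Fernhollow=38 → close Fernhollow (overflow 29)
  38÷1 = 38 each, +1 to first 0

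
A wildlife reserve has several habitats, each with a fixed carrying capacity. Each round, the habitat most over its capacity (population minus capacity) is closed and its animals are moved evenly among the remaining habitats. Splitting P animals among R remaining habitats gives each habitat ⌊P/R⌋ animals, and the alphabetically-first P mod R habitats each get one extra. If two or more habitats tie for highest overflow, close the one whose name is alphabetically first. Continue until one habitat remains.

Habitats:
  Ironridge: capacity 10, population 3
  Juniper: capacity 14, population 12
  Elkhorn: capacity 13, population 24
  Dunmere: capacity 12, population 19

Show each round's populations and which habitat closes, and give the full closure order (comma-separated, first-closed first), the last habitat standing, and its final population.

Closure order: Elkhorn, Dunmere, Juniper
Last habitat: Ironridge with 58 animals

Round 1: Dunmere=19 Elkhorn=24 Ironridge=3 Juniper=12 → close Elkhorn (overflow 11)
  24÷3 = 8 each, +1 to first 0
Round 2: Dunmere=27 Ironridge=11 Juniper=20 → close Dunmere (overflow 15)
  27÷2 = 13 each, +1 to first 1
Round 3: Ironridge=25 Juniper=33 → close Juniper (overflow 19)
  33÷1 = 33 each, +1 to first 0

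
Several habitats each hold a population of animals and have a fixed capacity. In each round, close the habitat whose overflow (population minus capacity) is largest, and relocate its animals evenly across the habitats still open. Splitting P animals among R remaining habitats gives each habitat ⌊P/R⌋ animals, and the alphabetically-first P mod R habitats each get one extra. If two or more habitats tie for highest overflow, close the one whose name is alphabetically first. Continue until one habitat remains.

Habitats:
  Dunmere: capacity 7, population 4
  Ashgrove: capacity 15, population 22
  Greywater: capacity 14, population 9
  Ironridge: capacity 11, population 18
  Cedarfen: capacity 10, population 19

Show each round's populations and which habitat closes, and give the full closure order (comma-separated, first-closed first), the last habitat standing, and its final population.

Closure order: Cedarfen, Ashgrove, Ironridge, Dunmere
Last habitat: Greywater with 72 animals

Round 1: Ashgrove=22 Cedarfen=19 Dunmere=4 Greywater=9 Ironridge=18 → close Cedarfen (overflow 9)
  19÷4 = 4 each, +1 to first 3
Round 2: Ashgrove=27 Dunmere=9 Greywater=14 Ironridge=22 → close Ashgrove (overflow 12)
  27÷3 = 9 each, +1 to first 0
Round 3: Dunmere=18 Greywater=23 Ironridge=31 → close Ironridge (overflow 20)
  31÷2 = 15 each, +1 to first 1
Round 4: Dunmere=34 Greywater=38 → close Dunmere (overflow 27)
  34÷1 = 34 each, +1 to first 0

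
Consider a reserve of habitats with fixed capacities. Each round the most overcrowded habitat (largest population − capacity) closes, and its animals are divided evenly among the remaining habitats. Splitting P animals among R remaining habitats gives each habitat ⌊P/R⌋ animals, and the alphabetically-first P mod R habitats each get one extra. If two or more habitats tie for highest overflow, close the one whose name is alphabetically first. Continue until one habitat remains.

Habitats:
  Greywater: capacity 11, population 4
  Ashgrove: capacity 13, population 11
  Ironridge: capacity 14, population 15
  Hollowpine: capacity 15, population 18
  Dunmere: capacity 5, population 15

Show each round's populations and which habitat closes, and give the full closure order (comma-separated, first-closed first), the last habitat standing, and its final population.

Closure order: Dunmere, Hollowpine, Ironridge, Ashgrove
Last habitat: Greywater with 63 animals

Round 1: Ashgrove=11 Dunmere=15 Greywater=4 Hollowpine=18 Ironridge=15 → close Dunmere (overflow 10)
  15÷4 = 3 each, +1 to first 3
Round 2: Ashgrove=15 Greywater=8 Hollowpine=22 Ironridge=18 → close Hollowpine (overflow 7)
  22÷3 = 7 each, +1 to first 1
Round 3: Ashgrove=23 Greywater=15 Ironridge=25 → close Ironridge (overflow 11)
  25÷2 = 12 each, +1 to first 1
Round 4: Ashgrove=36 Greywater=27 → close Ashgrove (overflow 23)
  36÷1 = 36 each, +1 to first 0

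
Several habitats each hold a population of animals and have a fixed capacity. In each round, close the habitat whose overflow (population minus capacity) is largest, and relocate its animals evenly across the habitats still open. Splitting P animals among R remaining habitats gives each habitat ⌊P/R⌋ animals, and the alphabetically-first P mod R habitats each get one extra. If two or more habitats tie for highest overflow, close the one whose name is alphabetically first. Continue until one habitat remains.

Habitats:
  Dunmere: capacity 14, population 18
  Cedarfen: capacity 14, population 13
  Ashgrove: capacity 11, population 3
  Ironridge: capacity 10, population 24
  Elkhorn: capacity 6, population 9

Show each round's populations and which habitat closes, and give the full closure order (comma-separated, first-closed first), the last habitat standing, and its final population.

Closure order: Ironridge, Dunmere, Elkhorn, Cedarfen
Last habitat: Ashgrove with 67 animals

Round 1: Ashgrove=3 Cedarfen=13 Dunmere=18 Elkhorn=9 Ironridge=24 → close Ironridge (overflow 14)
  24÷4 = 6 each, +1 to first 0
Round 2: Ashgrove=9 Cedarfen=19 Dunmere=24 Elkhorn=15 → close Dunmere (overflow 10)
  24÷3 = 8 each, +1 to first 0
Round 3: Ashgrove=17 Cedarfen=27 Elkhorn=23 → close Elkhorn (overflow 17)
  23÷2 = 11 each, +1 to first 1
Round 4: Ashgrove=29 Cedarfen=38 → close Cedarfen (overflow 24)
  38÷1 = 38 each, +1 to first 0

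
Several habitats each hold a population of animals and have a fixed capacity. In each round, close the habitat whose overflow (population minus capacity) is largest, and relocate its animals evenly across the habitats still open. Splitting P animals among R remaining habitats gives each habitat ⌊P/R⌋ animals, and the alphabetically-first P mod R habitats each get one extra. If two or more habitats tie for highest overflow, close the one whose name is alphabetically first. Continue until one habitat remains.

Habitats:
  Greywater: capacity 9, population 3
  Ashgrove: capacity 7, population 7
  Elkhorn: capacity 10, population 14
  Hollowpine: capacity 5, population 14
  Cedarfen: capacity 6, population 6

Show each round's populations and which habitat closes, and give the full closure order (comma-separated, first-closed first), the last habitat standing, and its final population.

Closure order: Hollowpine, Elkhorn, Ashgrove, Cedarfen
Last habitat: Greywater with 44 animals

Round 1: Ashgrove=7 Cedarfen=6 Elkhorn=14 Greywater=3 Hollowpine=14 → close Hollowpine (overflow 9)
  14÷4 = 3 each, +1 to first 2
Round 2: Ashgrove=11 Cedarfen=10 Elkhorn=17 Greywater=6 → close Elkhorn (overflow 7)
  17÷3 = 5 each, +1 to first 2
Round 3: Ashgrove=17 Cedarfen=16 Greywater=11 → close Ashgrove (overflow 10)
  17÷2 = 8 each, +1 to first 1
Round 4: Cedarfen=25 Greywater=19 → close Cedarfen (overflow 19)
  25÷1 = 25 each, +1 to first 0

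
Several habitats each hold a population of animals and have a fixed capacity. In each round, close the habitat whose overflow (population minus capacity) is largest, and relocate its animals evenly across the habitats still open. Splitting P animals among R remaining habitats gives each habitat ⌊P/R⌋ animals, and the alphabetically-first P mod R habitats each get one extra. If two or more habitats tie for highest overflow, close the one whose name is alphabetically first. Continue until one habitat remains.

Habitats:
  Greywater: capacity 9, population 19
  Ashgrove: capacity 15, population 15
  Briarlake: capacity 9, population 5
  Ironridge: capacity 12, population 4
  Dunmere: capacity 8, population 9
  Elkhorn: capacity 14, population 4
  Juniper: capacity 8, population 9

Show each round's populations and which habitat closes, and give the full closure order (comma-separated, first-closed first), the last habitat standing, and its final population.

Round 1: Ashgrove=15 Briarlake=5 Dunmere=9 Elkhorn=4 Greywater=19 Ironridge=4 Juniper=9 → close Greywater (overflow 10)
  19÷6 = 3 each, +1 to first 1
Round 2: Ashgrove=19 Briarlake=8 Dunmere=12 Elkhorn=7 Ironridge=7 Juniper=12 → close Ashgrove (overflow 4)
  19÷5 = 3 each, +1 to first 4
Round 3: Briarlake=12 Dunmere=16 Elkhorn=11 Ironridge=11 Juniper=15 → close Dunmere (overflow 8)
  16÷4 = 4 each, +1 to first 0
Round 4: Briarlake=16 Elkhorn=15 Ironridge=15 Juniper=19 → close Juniper (overflow 11)
  19÷3 = 6 each, +1 to first 1
Round 5: Briarlake=23 Elkhorn=21 Ironridge=21 → close Briarlake (overflow 14)
  23÷2 = 11 each, +1 to first 1
Round 6: Elkhorn=33 Ironridge=32 → close Ironridge (overflow 20)
  32÷1 = 32 each, +1 to first 0

Closure order: Greywater, Ashgrove, Dunmere, Juniper, Briarlake, Ironridge
Last habitat: Elkhorn with 65 animals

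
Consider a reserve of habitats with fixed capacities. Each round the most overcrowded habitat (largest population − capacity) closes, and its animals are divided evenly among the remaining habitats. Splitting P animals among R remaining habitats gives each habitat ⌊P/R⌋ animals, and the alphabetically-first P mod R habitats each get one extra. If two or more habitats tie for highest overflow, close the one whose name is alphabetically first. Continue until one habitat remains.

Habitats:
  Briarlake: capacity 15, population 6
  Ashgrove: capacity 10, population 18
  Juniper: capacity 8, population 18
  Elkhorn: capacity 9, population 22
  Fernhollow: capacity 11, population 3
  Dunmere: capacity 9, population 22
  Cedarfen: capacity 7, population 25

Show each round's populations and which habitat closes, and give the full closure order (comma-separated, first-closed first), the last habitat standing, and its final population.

Closure order: Cedarfen, Dunmere, Elkhorn, Ashgrove, Juniper, Briarlake
Last habitat: Fernhollow with 114 animals

Round 1: Ashgrove=18 Briarlake=6 Cedarfen=25 Dunmere=22 Elkhorn=22 Fernhollow=3 Juniper=18 → close Cedarfen (overflow 18)
  25÷6 = 4 each, +1 to first 1
Round 2: Ashgrove=23 Briarlake=10 Dunmere=26 Elkhorn=26 Fernhollow=7 Juniper=22 → close Dunmere (overflow 17)
  26÷5 = 5 each, +1 to first 1
Round 3: Ashgrove=29 Briarlake=15 Elkhorn=31 Fernhollow=12 Juniper=27 → close Elkhorn (overflow 22)
  31÷4 = 7 each, +1 to first 3
Round 4: Ashgrove=37 Briarlake=23 Fernhollow=20 Juniper=34 → close Ashgrove (overflow 27)
  37÷3 = 12 each, +1 to first 1
Round 5: Briarlake=36 Fernhollow=32 Juniper=46 → close Juniper (overflow 38)
  46÷2 = 23 each, +1 to first 0
Round 6: Briarlake=59 Fernhollow=55 → close Briarlake (overflow 44)
  59÷1 = 59 each, +1 to first 0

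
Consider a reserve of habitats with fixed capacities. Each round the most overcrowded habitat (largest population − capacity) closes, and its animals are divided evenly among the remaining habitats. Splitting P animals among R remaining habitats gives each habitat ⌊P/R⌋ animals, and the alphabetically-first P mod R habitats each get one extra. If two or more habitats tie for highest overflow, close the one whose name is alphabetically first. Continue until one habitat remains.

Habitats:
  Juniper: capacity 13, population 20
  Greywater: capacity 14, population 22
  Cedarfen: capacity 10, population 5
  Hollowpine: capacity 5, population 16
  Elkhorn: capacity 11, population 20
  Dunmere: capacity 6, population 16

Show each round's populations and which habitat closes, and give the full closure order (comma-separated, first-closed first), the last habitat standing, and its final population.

Closure order: Hollowpine, Dunmere, Elkhorn, Greywater, Juniper
Last habitat: Cedarfen with 99 animals

Round 1: Cedarfen=5 Dunmere=16 Elkhorn=20 Greywater=22 Hollowpine=16 Juniper=20 → close Hollowpine (overflow 11)
  16÷5 = 3 each, +1 to first 1
Round 2: Cedarfen=9 Dunmere=19 Elkhorn=23 Greywater=25 Juniper=23 → close Dunmere (overflow 13)
  19÷4 = 4 each, +1 to first 3
Round 3: Cedarfen=14 Elkhorn=28 Greywater=30 Juniper=27 → close Elkhorn (overflow 17)
  28÷3 = 9 each, +1 to first 1
Round 4: Cedarfen=24 Greywater=39 Juniper=36 → close Greywater (overflow 25)
  39÷2 = 19 each, +1 to first 1
Round 5: Cedarfen=44 Juniper=55 → close Juniper (overflow 42)
  55÷1 = 55 each, +1 to first 0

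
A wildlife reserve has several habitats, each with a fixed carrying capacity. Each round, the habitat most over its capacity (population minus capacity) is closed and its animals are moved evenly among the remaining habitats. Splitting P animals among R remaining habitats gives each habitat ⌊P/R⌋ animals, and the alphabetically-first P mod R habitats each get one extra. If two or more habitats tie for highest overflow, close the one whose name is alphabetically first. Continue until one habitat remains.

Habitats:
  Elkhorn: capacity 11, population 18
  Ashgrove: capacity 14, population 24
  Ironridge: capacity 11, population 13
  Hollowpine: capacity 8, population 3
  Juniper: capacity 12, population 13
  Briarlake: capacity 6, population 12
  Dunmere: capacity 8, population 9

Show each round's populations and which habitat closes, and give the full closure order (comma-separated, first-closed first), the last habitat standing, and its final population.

Round 1: Ashgrove=24 Briarlake=12 Dunmere=9 Elkhorn=18 Hollowpine=3 Ironridge=13 Juniper=13 → close Ashgrove (overflow 10)
  24÷6 = 4 each, +1 to first 0
Round 2: Briarlake=16 Dunmere=13 Elkhorn=22 Hollowpine=7 Ironridge=17 Juniper=17 → close Elkhorn (overflow 11)
  22÷5 = 4 each, +1 to first 2
Round 3: Briarlake=21 Dunmere=18 Hollowpine=11 Ironridge=21 Juniper=21 → close Briarlake (overflow 15)
  21÷4 = 5 each, +1 to first 1
Round 4: Dunmere=24 Hollowpine=16 Ironridge=26 Juniper=26 → close Dunmere (overflow 16)
  24÷3 = 8 each, +1 to first 0
Round 5: Hollowpine=24 Ironridge=34 Juniper=34 → close Ironridge (overflow 23)
  34÷2 = 17 each, +1 to first 0
Round 6: Hollowpine=41 Juniper=51 → close Juniper (overflow 39)
  51÷1 = 51 each, +1 to first 0

Closure order: Ashgrove, Elkhorn, Briarlake, Dunmere, Ironridge, Juniper
Last habitat: Hollowpine with 92 animals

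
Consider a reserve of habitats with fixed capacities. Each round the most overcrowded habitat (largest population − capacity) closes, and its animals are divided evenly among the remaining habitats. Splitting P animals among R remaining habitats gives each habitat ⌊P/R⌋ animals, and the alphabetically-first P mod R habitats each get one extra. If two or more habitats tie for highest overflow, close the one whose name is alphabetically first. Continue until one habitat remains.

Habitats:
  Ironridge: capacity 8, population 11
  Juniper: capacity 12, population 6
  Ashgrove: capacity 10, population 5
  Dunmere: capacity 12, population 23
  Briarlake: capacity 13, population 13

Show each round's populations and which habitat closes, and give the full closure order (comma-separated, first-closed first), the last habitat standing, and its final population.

Closure order: Dunmere, Ironridge, Briarlake, Ashgrove
Last habitat: Juniper with 58 animals

Round 1: Ashgrove=5 Briarlake=13 Dunmere=23 Ironridge=11 Juniper=6 → close Dunmere (overflow 11)
  23÷4 = 5 each, +1 to first 3
Round 2: Ashgrove=11 Briarlake=19 Ironridge=17 Juniper=11 → close Ironridge (overflow 9)
  17÷3 = 5 each, +1 to first 2
Round 3: Ashgrove=17 Briarlake=25 Juniper=16 → close Briarlake (overflow 12)
  25÷2 = 12 each, +1 to first 1
Round 4: Ashgrove=30 Juniper=28 → close Ashgrove (overflow 20)
  30÷1 = 30 each, +1 to first 0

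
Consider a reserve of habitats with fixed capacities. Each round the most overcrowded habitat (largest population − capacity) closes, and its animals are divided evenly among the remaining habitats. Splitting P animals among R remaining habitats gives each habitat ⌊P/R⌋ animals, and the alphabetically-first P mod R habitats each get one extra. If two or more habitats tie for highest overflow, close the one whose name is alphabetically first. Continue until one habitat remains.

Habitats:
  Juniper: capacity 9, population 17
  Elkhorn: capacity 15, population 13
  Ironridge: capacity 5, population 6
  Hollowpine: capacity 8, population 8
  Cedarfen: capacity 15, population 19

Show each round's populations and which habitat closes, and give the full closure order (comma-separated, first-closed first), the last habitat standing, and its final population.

Closure order: Juniper, Cedarfen, Ironridge, Hollowpine
Last habitat: Elkhorn with 63 animals

Round 1: Cedarfen=19 Elkhorn=13 Hollowpine=8 Ironridge=6 Juniper=17 → close Juniper (overflow 8)
  17÷4 = 4 each, +1 to first 1
Round 2: Cedarfen=24 Elkhorn=17 Hollowpine=12 Ironridge=10 → close Cedarfen (overflow 9)
  24÷3 = 8 each, +1 to first 0
Round 3: Elkhorn=25 Hollowpine=20 Ironridge=18 → close Ironridge (overflow 13)
  18÷2 = 9 each, +1 to first 0
Round 4: Elkhorn=34 Hollowpine=29 → close Hollowpine (overflow 21)
  29÷1 = 29 each, +1 to first 0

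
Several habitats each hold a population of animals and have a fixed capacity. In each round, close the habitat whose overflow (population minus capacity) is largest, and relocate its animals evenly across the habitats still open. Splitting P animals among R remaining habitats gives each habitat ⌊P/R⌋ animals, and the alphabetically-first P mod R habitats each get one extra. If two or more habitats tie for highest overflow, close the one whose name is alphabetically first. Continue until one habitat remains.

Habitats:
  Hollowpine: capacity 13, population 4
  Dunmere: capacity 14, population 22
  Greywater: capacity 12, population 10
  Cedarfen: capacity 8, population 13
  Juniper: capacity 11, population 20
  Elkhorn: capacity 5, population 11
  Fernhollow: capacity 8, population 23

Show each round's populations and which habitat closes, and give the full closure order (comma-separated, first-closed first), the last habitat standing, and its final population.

Round 1: Cedarfen=13 Dunmere=22 Elkhorn=11 Fernhollow=23 Greywater=10 Hollowpine=4 Juniper=20 → close Fernhollow (overflow 15)
  23÷6 = 3 each, +1 to first 5
Round 2: Cedarfen=17 Dunmere=26 Elkhorn=15 Greywater=14 Hollowpine=8 Juniper=23 → close Dunmere (overflow 12)
  26÷5 = 5 each, +1 to first 1
Round 3: Cedarfen=23 Elkhorn=20 Greywater=19 Hollowpine=13 Juniper=28 → close Juniper (overflow 17)
  28÷4 = 7 each, +1 to first 0
Round 4: Cedarfen=30 Elkhorn=27 Greywater=26 Hollowpine=20 → close Cedarfen (overflow 22)
  30÷3 = 10 each, +1 to first 0
Round 5: Elkhorn=37 Greywater=36 Hollowpine=30 → close Elkhorn (overflow 32)
  37÷2 = 18 each, +1 to first 1
Round 6: Greywater=55 Hollowpine=48 → close Greywater (overflow 43)
  55÷1 = 55 each, +1 to first 0

Closure order: Fernhollow, Dunmere, Juniper, Cedarfen, Elkhorn, Greywater
Last habitat: Hollowpine with 103 animals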